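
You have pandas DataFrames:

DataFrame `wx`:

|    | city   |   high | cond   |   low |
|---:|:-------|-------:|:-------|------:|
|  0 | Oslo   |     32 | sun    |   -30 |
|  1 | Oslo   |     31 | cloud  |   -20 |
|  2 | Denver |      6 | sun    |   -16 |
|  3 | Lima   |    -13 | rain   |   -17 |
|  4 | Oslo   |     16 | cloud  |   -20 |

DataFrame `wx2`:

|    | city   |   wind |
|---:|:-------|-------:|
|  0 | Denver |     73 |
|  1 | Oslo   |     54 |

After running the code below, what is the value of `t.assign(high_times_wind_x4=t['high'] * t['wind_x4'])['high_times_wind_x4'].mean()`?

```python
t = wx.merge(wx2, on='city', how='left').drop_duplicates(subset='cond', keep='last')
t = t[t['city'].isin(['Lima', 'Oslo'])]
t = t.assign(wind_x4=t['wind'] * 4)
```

3456.0

merge on 'city' (how='left') → 5 rows:
     city  high   cond  low  wind
0    Oslo    32    sun  -30  54.0
1    Oslo    31  cloud  -20  54.0
2  Denver     6    sun  -16  73.0
3    Lima   -13   rain  -17   NaN
4    Oslo    16  cloud  -20  54.0
drop duplicate cond (keep=last):
     city  high   cond  low  wind
2  Denver     6    sun  -16  73.0
3    Lima   -13   rain  -17   NaN
4    Oslo    16  cloud  -20  54.0
filter rows where city in ['Lima', 'Oslo']:
   city  high   cond  low  wind
3  Lima   -13   rain  -17   NaN
4  Oslo    16  cloud  -20  54.0
add column wind_x4 = t['wind'] * 4:
   city  high   cond  low  wind  wind_x4
3  Lima   -13   rain  -17   NaN      NaN
4  Oslo    16  cloud  -20  54.0    216.0
add column high_times_wind_x4 = t['high'] * t['wind_x4']:
   city  high   cond  low  wind  wind_x4  high_times_wind_x4
3  Lima   -13   rain  -17   NaN      NaN                 NaN
4  Oslo    16  cloud  -20  54.0    216.0              3456.0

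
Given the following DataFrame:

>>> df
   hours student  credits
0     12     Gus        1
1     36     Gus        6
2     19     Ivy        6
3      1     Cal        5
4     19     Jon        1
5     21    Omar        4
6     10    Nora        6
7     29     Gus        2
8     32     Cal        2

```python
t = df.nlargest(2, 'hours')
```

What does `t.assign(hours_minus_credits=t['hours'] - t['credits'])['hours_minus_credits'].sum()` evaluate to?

take 2 rows with largest hours:
   hours student  credits
1     36     Gus        6
8     32     Cal        2
add column hours_minus_credits = t['hours'] - t['credits']:
   hours student  credits  hours_minus_credits
1     36     Gus        6                   30
8     32     Cal        2                   30

60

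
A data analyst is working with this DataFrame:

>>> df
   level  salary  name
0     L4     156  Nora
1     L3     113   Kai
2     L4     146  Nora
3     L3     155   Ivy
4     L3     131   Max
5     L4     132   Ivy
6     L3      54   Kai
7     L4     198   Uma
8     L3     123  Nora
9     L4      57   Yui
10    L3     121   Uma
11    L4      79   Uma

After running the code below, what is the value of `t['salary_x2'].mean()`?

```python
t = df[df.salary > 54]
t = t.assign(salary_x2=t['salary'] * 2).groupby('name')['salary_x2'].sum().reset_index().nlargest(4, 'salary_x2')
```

filter rows where salary > 54:
   level  salary  name
0     L4     156  Nora
1     L3     113   Kai
2     L4     146  Nora
3     L3     155   Ivy
4     L3     131   Max
5     L4     132   Ivy
7     L4     198   Uma
8     L3     123  Nora
9     L4      57   Yui
10    L3     121   Uma
11    L4      79   Uma
add column salary_x2 = t['salary'] * 2:
   level  salary  name  salary_x2
0     L4     156  Nora        312
1     L3     113   Kai        226
2     L4     146  Nora        292
3     L3     155   Ivy        310
4     L3     131   Max        262
5     L4     132   Ivy        264
7     L4     198   Uma        396
8     L3     123  Nora        246
9     L4      57   Yui        114
10    L3     121   Uma        242
11    L4      79   Uma        158
group by name, sum of salary_x2:
name
Ivy     574
Kai     226
Max     262
Nora    850
Uma     796
Yui     114
Name: salary_x2, dtype: int64
reset_index():
   name  salary_x2
0   Ivy        574
1   Kai        226
2   Max        262
3  Nora        850
4   Uma        796
5   Yui        114
take 4 rows with largest salary_x2:
   name  salary_x2
3  Nora        850
4   Uma        796
0   Ivy        574
2   Max        262
Taking the mean of column 'salary_x2' gives 620.5.

620.5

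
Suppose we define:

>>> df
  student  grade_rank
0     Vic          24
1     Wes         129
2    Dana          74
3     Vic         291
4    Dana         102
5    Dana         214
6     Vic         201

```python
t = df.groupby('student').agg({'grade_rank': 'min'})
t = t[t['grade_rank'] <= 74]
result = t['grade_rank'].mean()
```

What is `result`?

group by student, min of grade_rank:
         grade_rank
student            
Dana             74
Vic              24
Wes             129
filter rows where grade_rank <= 74:
         grade_rank
student            
Dana             74
Vic              24
Hence 49.0.

49.0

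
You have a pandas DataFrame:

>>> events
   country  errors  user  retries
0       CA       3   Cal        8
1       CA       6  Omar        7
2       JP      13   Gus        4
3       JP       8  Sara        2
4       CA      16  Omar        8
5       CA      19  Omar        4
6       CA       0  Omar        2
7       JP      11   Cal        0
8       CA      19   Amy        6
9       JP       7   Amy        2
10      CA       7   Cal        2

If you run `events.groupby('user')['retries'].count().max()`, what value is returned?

group by user, count of retries:
user
Amy     2
Cal     3
Gus     1
Omar    4
Sara    1
Name: retries, dtype: int64
Finally, max of the resulting series = 4.

4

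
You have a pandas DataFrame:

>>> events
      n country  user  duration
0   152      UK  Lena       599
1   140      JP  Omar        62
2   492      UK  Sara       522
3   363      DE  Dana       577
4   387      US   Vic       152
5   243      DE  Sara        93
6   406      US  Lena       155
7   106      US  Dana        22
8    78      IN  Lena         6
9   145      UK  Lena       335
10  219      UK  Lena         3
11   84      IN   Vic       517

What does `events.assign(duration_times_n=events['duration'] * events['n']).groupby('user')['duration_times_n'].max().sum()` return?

add column duration_times_n = events['duration'] * events['n']:
      n country  user  duration  duration_times_n
0   152      UK  Lena       599             91048
1   140      JP  Omar        62              8680
2   492      UK  Sara       522            256824
3   363      DE  Dana       577            209451
4   387      US   Vic       152             58824
5   243      DE  Sara        93             22599
6   406      US  Lena       155             62930
7   106      US  Dana        22              2332
8    78      IN  Lena         6               468
9   145      UK  Lena       335             48575
10  219      UK  Lena         3               657
11   84      IN   Vic       517             43428
group by user, max of duration_times_n:
user
Dana    209451
Lena     91048
Omar      8680
Sara    256824
Vic      58824
Name: duration_times_n, dtype: int64

624827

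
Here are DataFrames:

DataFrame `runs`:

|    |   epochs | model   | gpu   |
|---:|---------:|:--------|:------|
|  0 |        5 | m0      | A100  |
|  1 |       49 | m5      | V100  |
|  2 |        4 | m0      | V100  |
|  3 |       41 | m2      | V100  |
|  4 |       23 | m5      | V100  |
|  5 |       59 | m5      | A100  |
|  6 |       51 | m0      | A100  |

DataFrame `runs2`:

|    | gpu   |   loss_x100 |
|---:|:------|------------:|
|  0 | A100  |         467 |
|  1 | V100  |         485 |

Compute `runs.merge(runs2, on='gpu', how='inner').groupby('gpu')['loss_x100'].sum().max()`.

1940

merge on 'gpu' (how='inner') → 7 rows:
   epochs model   gpu  loss_x100
0       5    m0  A100        467
1      49    m5  V100        485
2       4    m0  V100        485
3      41    m2  V100        485
4      23    m5  V100        485
5      59    m5  A100        467
6      51    m0  A100        467
group by gpu, sum of loss_x100:
gpu
A100    1401
V100    1940
Name: loss_x100, dtype: int64
Then the max of the resulting series: 1940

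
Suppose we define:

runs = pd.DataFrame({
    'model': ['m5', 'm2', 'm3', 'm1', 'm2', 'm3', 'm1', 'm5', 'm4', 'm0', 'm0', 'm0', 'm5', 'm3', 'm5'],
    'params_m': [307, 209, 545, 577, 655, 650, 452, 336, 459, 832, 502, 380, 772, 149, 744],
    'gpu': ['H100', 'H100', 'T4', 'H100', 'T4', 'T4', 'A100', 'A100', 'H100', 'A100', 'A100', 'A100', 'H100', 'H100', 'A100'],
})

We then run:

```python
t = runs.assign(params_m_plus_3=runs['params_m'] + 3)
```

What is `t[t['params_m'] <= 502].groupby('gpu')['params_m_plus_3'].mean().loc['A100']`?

420.5

add column params_m_plus_3 = runs['params_m'] + 3:
   model  params_m   gpu  params_m_plus_3
0     m5       307  H100              310
1     m2       209  H100              212
2     m3       545    T4              548
3     m1       577  H100              580
4     m2       655    T4              658
5     m3       650    T4              653
6     m1       452  A100              455
7     m5       336  A100              339
8     m4       459  H100              462
9     m0       832  A100              835
10    m0       502  A100              505
11    m0       380  A100              383
12    m5       772  H100              775
13    m3       149  H100              152
14    m5       744  A100              747
filter rows where params_m <= 502:
   model  params_m   gpu  params_m_plus_3
0     m5       307  H100              310
1     m2       209  H100              212
6     m1       452  A100              455
7     m5       336  A100              339
8     m4       459  H100              462
10    m0       502  A100              505
11    m0       380  A100              383
13    m3       149  H100              152
group by gpu, mean of params_m_plus_3:
gpu
A100    420.5
H100    284.0
Name: params_m_plus_3, dtype: float64
Reading off the value at index 'A100', we get 420.5.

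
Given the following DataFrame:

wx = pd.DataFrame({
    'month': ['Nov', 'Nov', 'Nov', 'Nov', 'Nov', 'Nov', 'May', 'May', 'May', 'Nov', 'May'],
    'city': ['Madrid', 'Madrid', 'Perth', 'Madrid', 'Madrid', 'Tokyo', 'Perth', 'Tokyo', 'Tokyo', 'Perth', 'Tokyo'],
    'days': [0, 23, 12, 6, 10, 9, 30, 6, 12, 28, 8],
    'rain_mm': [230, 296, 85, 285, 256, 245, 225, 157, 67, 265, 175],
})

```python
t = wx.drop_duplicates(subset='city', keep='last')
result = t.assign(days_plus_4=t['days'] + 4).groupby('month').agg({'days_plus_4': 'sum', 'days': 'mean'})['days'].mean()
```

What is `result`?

13.5

drop duplicate city (keep=last):
   month    city  days  rain_mm
4    Nov  Madrid    10      256
9    Nov   Perth    28      265
10   May   Tokyo     8      175
add column days_plus_4 = t['days'] + 4:
   month    city  days  rain_mm  days_plus_4
4    Nov  Madrid    10      256           14
9    Nov   Perth    28      265           32
10   May   Tokyo     8      175           12
group by month: sum(days_plus_4), mean(days):
       days_plus_4  days
month                   
May             12   8.0
Nov             46  19.0
Hence 13.5.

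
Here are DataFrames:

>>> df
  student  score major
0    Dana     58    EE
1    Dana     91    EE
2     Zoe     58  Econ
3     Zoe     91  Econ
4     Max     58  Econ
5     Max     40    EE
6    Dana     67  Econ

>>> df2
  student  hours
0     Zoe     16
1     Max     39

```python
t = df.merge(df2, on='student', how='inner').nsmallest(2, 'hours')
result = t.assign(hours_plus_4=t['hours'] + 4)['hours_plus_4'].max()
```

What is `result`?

20

merge on 'student' (how='inner') → 4 rows:
  student  score major  hours
0     Zoe     58  Econ     16
1     Zoe     91  Econ     16
2     Max     58  Econ     39
3     Max     40    EE     39
take 2 rows with smallest hours:
  student  score major  hours
0     Zoe     58  Econ     16
1     Zoe     91  Econ     16
add column hours_plus_4 = t['hours'] + 4:
  student  score major  hours  hours_plus_4
0     Zoe     58  Econ     16            20
1     Zoe     91  Econ     16            20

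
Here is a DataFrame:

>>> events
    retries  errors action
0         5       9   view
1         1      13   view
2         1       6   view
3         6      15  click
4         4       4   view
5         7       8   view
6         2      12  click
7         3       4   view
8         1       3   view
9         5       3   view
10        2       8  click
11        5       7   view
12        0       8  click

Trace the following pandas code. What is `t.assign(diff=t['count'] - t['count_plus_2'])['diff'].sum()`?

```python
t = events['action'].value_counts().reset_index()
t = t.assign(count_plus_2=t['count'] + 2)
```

-4

value_counts of action:
action
view     9
click    4
Name: count, dtype: int64
reset_index():
  action  count
0   view      9
1  click      4
add column count_plus_2 = t['count'] + 2:
  action  count  count_plus_2
0   view      9            11
1  click      4             6
add column diff = t['count'] - t['count_plus_2']:
  action  count  count_plus_2  diff
0   view      9            11    -2
1  click      4             6    -2
Finally, sum of column 'diff' = -4.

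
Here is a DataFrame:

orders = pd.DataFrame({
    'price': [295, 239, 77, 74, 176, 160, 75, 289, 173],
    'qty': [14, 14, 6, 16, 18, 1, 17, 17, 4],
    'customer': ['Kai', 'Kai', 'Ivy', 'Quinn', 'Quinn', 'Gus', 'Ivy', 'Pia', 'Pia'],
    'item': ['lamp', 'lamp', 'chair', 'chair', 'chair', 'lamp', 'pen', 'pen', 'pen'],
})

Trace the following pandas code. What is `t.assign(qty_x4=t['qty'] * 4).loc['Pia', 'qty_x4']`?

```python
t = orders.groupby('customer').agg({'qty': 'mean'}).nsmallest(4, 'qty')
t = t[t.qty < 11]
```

42.0

group by customer, mean of qty:
           qty
customer      
Gus        1.0
Ivy       11.5
Kai       14.0
Pia       10.5
Quinn     17.0
take 4 rows with smallest qty:
           qty
customer      
Gus        1.0
Pia       10.5
Ivy       11.5
Kai       14.0
filter rows where qty < 11:
           qty
customer      
Gus        1.0
Pia       10.5
add column qty_x4 = t['qty'] * 4:
           qty  qty_x4
customer              
Gus        1.0     4.0
Pia       10.5    42.0
The value at row 'Pia', column 'qty_x4' is 42.0.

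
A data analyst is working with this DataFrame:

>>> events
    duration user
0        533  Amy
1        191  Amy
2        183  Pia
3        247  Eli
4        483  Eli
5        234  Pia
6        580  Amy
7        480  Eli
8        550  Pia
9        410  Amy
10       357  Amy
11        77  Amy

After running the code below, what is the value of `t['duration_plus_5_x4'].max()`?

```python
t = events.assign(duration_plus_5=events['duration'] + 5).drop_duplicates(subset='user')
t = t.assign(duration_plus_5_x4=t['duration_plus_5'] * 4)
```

2152

add column duration_plus_5 = events['duration'] + 5:
    duration user  duration_plus_5
0        533  Amy              538
1        191  Amy              196
2        183  Pia              188
3        247  Eli              252
4        483  Eli              488
5        234  Pia              239
6        580  Amy              585
7        480  Eli              485
8        550  Pia              555
9        410  Amy              415
10       357  Amy              362
11        77  Amy               82
drop duplicate user (keep=first):
   duration user  duration_plus_5
0       533  Amy              538
2       183  Pia              188
3       247  Eli              252
add column duration_plus_5_x4 = t['duration_plus_5'] * 4:
   duration user  duration_plus_5  duration_plus_5_x4
0       533  Amy              538                2152
2       183  Pia              188                 752
3       247  Eli              252                1008
Finally, max of column 'duration_plus_5_x4' = 2152.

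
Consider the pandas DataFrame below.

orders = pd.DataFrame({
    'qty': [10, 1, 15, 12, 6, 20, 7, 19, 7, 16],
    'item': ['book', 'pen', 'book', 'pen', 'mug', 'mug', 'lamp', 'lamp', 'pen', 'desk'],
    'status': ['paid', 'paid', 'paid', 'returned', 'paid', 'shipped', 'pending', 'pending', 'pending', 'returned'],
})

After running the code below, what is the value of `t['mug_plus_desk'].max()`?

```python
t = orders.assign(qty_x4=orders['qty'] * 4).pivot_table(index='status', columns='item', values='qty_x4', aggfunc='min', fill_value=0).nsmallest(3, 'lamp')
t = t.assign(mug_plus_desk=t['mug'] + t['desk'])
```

80

add column qty_x4 = orders['qty'] * 4:
   qty  item    status  qty_x4
0   10  book      paid      40
1    1   pen      paid       4
2   15  book      paid      60
3   12   pen  returned      48
4    6   mug      paid      24
5   20   mug   shipped      80
6    7  lamp   pending      28
7   19  lamp   pending      76
8    7   pen   pending      28
9   16  desk  returned      64
pivot: rows=status, cols=item, min(qty_x4):
item      book  desk  lamp  mug  pen
status                              
paid        40     0     0   24    4
pending      0     0    28    0   28
returned     0    64     0    0   48
shipped      0     0     0   80    0
take 3 rows with smallest lamp:
item      book  desk  lamp  mug  pen
status                              
paid        40     0     0   24    4
returned     0    64     0    0   48
shipped      0     0     0   80    0
add column mug_plus_desk = t['mug'] + t['desk']:
item      book  desk  lamp  mug  pen  mug_plus_desk
status                                             
paid        40     0     0   24    4             24
returned     0    64     0    0   48             64
shipped      0     0     0   80    0             80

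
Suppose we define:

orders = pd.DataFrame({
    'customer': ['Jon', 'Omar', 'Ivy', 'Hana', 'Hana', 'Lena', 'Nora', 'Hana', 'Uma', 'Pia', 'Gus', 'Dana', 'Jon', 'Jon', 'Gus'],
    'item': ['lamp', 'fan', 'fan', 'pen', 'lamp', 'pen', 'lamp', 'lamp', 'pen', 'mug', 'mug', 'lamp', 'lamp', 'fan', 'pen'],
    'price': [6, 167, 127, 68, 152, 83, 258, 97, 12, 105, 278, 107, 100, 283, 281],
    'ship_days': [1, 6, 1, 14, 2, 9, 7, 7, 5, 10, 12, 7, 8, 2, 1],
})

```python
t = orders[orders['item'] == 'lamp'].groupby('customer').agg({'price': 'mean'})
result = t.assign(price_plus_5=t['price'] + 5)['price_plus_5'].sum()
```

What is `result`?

filter rows where item == 'lamp':
   customer  item  price  ship_days
0       Jon  lamp      6          1
4      Hana  lamp    152          2
6      Nora  lamp    258          7
7      Hana  lamp     97          7
11     Dana  lamp    107          7
12      Jon  lamp    100          8
group by customer, mean of price:
          price
customer       
Dana      107.0
Hana      124.5
Jon        53.0
Nora      258.0
add column price_plus_5 = t['price'] + 5:
          price  price_plus_5
customer                     
Dana      107.0         112.0
Hana      124.5         129.5
Jon        53.0          58.0
Nora      258.0         263.0
Taking the sum of column 'price_plus_5' gives 562.5.

562.5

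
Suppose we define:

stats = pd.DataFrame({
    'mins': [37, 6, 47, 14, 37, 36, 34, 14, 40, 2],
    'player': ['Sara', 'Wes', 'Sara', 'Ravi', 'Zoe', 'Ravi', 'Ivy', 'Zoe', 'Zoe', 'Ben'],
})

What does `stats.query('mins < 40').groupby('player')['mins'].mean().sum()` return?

filter rows where mins < 40:
   mins player
0    37   Sara
1     6    Wes
3    14   Ravi
4    37    Zoe
5    36   Ravi
6    34    Ivy
7    14    Zoe
9     2    Ben
group by player, mean of mins:
player
Ben      2.0
Ivy     34.0
Ravi    25.0
Sara    37.0
Wes      6.0
Zoe     25.5
Name: mins, dtype: float64
sum of the resulting series → 129.5

129.5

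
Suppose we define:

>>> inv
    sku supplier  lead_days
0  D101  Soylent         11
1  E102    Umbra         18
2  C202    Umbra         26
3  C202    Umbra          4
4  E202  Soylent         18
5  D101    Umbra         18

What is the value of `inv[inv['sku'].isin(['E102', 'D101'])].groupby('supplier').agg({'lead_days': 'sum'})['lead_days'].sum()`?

filter rows where sku in ['E102', 'D101']:
    sku supplier  lead_days
0  D101  Soylent         11
1  E102    Umbra         18
5  D101    Umbra         18
group by supplier, sum of lead_days:
          lead_days
supplier           
Soylent          11
Umbra            36

47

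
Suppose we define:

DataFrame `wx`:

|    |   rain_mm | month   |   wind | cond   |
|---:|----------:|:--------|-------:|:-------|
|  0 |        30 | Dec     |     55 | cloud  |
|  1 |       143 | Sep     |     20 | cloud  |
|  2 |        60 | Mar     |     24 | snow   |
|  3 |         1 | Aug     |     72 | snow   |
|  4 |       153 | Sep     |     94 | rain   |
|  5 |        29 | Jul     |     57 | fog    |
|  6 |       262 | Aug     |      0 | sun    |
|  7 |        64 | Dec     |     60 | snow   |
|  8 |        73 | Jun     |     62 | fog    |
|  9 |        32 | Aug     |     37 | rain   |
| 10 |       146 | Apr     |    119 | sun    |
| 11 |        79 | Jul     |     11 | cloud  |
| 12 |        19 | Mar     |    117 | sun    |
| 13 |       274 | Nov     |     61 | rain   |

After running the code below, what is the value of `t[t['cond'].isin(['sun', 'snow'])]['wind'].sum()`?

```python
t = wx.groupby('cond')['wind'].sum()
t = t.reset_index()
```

group by cond, sum of wind:
cond
cloud     86
fog      119
rain     192
snow     156
sun      236
Name: wind, dtype: int64
reset_index():
    cond  wind
0  cloud    86
1    fog   119
2   rain   192
3   snow   156
4    sun   236
filter rows where cond in ['sun', 'snow']:
   cond  wind
3  snow   156
4   sun   236

392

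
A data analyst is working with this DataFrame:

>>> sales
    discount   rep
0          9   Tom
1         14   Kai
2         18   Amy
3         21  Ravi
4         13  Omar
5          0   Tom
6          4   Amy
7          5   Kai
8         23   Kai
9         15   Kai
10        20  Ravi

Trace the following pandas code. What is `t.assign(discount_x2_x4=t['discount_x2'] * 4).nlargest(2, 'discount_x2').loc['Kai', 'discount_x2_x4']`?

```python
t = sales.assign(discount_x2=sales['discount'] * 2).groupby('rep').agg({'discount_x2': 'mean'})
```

add column discount_x2 = sales['discount'] * 2:
    discount   rep  discount_x2
0          9   Tom           18
1         14   Kai           28
2         18   Amy           36
3         21  Ravi           42
4         13  Omar           26
5          0   Tom            0
6          4   Amy            8
7          5   Kai           10
8         23   Kai           46
9         15   Kai           30
10        20  Ravi           40
group by rep, mean of discount_x2:
      discount_x2
rep              
Amy          22.0
Kai          28.5
Omar         26.0
Ravi         41.0
Tom           9.0
add column discount_x2_x4 = t['discount_x2'] * 4:
      discount_x2  discount_x2_x4
rep                              
Amy          22.0            88.0
Kai          28.5           114.0
Omar         26.0           104.0
Ravi         41.0           164.0
Tom           9.0            36.0
take 2 rows with largest discount_x2:
      discount_x2  discount_x2_x4
rep                              
Ravi         41.0           164.0
Kai          28.5           114.0
So loc['Kai', 'discount_x2_x4'] = 114.0.

114.0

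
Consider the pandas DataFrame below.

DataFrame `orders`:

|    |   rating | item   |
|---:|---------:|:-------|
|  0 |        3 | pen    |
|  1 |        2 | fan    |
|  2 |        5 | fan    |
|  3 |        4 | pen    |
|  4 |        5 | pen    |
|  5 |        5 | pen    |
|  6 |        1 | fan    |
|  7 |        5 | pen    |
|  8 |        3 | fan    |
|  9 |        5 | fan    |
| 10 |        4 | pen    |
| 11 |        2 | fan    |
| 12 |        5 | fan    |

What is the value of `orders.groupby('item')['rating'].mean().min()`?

group by item, mean of rating:
item
fan    3.285714
pen    4.333333
Name: rating, dtype: float64
So min() = 3.28571428571.

3.28571428571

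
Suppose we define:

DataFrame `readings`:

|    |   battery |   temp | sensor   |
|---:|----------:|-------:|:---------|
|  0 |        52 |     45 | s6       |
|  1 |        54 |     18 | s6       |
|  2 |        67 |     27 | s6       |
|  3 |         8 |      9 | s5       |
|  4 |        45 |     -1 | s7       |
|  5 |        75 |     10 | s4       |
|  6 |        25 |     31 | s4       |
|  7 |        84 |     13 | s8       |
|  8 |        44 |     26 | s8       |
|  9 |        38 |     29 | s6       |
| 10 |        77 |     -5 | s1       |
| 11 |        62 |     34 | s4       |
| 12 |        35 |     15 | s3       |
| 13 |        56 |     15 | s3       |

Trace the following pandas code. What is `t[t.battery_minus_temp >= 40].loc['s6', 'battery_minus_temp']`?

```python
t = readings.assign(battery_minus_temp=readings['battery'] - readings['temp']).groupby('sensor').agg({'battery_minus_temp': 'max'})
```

40

add column battery_minus_temp = readings['battery'] - readings['temp']:
    battery  temp sensor  battery_minus_temp
0        52    45     s6                   7
1        54    18     s6                  36
2        67    27     s6                  40
3         8     9     s5                  -1
4        45    -1     s7                  46
5        75    10     s4                  65
6        25    31     s4                  -6
7        84    13     s8                  71
8        44    26     s8                  18
9        38    29     s6                   9
10       77    -5     s1                  82
11       62    34     s4                  28
12       35    15     s3                  20
13       56    15     s3                  41
group by sensor, max of battery_minus_temp:
        battery_minus_temp
sensor                    
s1                      82
s3                      41
s4                      65
s5                      -1
s6                      40
s7                      46
s8                      71
filter rows where battery_minus_temp >= 40:
        battery_minus_temp
sensor                    
s1                      82
s3                      41
s4                      65
s6                      40
s7                      46
s8                      71
Taking the value at row 's6', column 'battery_minus_temp' gives 40.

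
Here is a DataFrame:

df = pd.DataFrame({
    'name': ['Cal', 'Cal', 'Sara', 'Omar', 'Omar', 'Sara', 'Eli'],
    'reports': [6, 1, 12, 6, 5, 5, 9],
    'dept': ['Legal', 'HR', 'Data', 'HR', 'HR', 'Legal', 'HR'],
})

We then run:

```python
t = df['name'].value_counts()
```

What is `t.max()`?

2

value_counts of name:
name
Cal     2
Sara    2
Omar    2
Eli     1
Name: count, dtype: int64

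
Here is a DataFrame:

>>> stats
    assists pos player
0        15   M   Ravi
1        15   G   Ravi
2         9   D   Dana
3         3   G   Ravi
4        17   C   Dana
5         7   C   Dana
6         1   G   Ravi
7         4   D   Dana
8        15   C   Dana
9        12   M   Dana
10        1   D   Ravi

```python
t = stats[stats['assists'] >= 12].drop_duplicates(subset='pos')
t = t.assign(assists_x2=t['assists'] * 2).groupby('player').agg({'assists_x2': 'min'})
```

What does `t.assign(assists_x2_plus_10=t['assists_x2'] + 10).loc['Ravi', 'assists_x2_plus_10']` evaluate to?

40

filter rows where assists >= 12:
   assists pos player
0       15   M   Ravi
1       15   G   Ravi
4       17   C   Dana
8       15   C   Dana
9       12   M   Dana
drop duplicate pos (keep=first):
   assists pos player
0       15   M   Ravi
1       15   G   Ravi
4       17   C   Dana
add column assists_x2 = t['assists'] * 2:
   assists pos player  assists_x2
0       15   M   Ravi          30
1       15   G   Ravi          30
4       17   C   Dana          34
group by player, min of assists_x2:
        assists_x2
player            
Dana            34
Ravi            30
add column assists_x2_plus_10 = t['assists_x2'] + 10:
        assists_x2  assists_x2_plus_10
player                                
Dana            34                  44
Ravi            30                  40
Then the value at row 'Ravi', column 'assists_x2_plus_10': 40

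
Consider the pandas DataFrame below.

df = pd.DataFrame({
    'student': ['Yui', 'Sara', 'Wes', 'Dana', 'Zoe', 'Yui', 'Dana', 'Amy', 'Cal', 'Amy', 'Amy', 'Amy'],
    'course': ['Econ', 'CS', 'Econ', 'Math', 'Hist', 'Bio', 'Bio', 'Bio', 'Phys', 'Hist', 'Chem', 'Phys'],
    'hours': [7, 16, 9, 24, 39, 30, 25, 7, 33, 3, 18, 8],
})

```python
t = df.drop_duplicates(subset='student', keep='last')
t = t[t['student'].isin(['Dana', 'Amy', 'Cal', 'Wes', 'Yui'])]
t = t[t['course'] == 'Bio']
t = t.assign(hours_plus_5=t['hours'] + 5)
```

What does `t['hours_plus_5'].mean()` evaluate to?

drop duplicate student (keep=last):
   student course  hours
1     Sara     CS     16
2      Wes   Econ      9
4      Zoe   Hist     39
5      Yui    Bio     30
6     Dana    Bio     25
8      Cal   Phys     33
11     Amy   Phys      8
filter rows where student in ['Dana', 'Amy', 'Cal', 'Wes', 'Yui']:
   student course  hours
2      Wes   Econ      9
5      Yui    Bio     30
6     Dana    Bio     25
8      Cal   Phys     33
11     Amy   Phys      8
filter rows where course == 'Bio':
  student course  hours
5     Yui    Bio     30
6    Dana    Bio     25
add column hours_plus_5 = t['hours'] + 5:
  student course  hours  hours_plus_5
5     Yui    Bio     30            35
6    Dana    Bio     25            30
The mean of column 'hours_plus_5' is 32.5.

32.5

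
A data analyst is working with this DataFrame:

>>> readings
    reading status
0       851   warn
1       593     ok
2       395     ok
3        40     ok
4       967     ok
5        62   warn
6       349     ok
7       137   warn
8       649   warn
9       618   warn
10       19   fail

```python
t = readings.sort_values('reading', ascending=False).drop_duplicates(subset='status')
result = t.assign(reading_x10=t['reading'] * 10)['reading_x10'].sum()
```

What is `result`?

18370

sort by reading descending:
    reading status
4       967     ok
0       851   warn
8       649   warn
9       618   warn
1       593     ok
2       395     ok
6       349     ok
7       137   warn
5        62   warn
3        40     ok
10       19   fail
drop duplicate status (keep=first):
    reading status
4       967     ok
0       851   warn
10       19   fail
add column reading_x10 = t['reading'] * 10:
    reading status  reading_x10
4       967     ok         9670
0       851   warn         8510
10       19   fail          190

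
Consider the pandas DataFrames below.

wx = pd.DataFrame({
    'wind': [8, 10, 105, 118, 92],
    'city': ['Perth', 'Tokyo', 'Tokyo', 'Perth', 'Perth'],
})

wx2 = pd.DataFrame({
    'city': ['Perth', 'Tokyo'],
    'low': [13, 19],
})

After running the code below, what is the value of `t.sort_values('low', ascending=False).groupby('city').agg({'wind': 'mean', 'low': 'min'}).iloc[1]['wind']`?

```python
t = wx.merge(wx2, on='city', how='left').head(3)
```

merge on 'city' (how='left') → 5 rows:
   wind   city  low
0     8  Perth   13
1    10  Tokyo   19
2   105  Tokyo   19
3   118  Perth   13
4    92  Perth   13
take first 3 rows:
   wind   city  low
0     8  Perth   13
1    10  Tokyo   19
2   105  Tokyo   19
sort by low descending:
   wind   city  low
1    10  Tokyo   19
2   105  Tokyo   19
0     8  Perth   13
group by city: mean(wind), min(low):
       wind  low
city            
Perth   8.0   13
Tokyo  57.5   19

57.5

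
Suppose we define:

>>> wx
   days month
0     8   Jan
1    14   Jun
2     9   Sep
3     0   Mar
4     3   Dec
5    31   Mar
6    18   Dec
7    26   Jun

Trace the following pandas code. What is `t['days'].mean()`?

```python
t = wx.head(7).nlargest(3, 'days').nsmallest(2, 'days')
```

16.0

take first 7 rows:
   days month
0     8   Jan
1    14   Jun
2     9   Sep
3     0   Mar
4     3   Dec
5    31   Mar
6    18   Dec
take 3 rows with largest days:
   days month
5    31   Mar
6    18   Dec
1    14   Jun
take 2 rows with smallest days:
   days month
1    14   Jun
6    18   Dec
Finally, mean of column 'days' = 16.0.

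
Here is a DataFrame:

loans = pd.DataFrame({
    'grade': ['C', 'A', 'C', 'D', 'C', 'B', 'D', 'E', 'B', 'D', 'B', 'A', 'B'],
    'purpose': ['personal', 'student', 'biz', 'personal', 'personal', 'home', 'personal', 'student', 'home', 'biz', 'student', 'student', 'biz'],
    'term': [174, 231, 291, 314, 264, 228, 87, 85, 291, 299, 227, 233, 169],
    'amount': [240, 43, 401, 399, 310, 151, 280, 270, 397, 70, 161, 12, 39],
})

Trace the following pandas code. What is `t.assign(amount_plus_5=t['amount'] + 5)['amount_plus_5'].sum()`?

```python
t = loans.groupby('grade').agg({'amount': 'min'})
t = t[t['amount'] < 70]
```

group by grade, min of amount:
       amount
grade        
A          12
B          39
C         240
D          70
E         270
filter rows where amount < 70:
       amount
grade        
A          12
B          39
add column amount_plus_5 = t['amount'] + 5:
       amount  amount_plus_5
grade                       
A          12             17
B          39             44

61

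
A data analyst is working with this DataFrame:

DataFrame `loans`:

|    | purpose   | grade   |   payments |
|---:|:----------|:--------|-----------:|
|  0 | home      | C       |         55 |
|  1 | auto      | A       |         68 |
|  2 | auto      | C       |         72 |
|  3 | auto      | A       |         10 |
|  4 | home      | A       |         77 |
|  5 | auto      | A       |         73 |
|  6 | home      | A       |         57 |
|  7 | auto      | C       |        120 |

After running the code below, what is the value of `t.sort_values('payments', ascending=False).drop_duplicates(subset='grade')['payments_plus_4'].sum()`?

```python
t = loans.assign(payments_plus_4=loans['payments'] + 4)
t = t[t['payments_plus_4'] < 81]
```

153

add column payments_plus_4 = loans['payments'] + 4:
  purpose grade  payments  payments_plus_4
0    home     C        55               59
1    auto     A        68               72
2    auto     C        72               76
3    auto     A        10               14
4    home     A        77               81
5    auto     A        73               77
6    home     A        57               61
7    auto     C       120              124
filter rows where payments_plus_4 < 81:
  purpose grade  payments  payments_plus_4
0    home     C        55               59
1    auto     A        68               72
2    auto     C        72               76
3    auto     A        10               14
5    auto     A        73               77
6    home     A        57               61
sort by payments descending:
  purpose grade  payments  payments_plus_4
5    auto     A        73               77
2    auto     C        72               76
1    auto     A        68               72
6    home     A        57               61
0    home     C        55               59
3    auto     A        10               14
drop duplicate grade (keep=first):
  purpose grade  payments  payments_plus_4
5    auto     A        73               77
2    auto     C        72               76
Then the sum of column 'payments_plus_4': 153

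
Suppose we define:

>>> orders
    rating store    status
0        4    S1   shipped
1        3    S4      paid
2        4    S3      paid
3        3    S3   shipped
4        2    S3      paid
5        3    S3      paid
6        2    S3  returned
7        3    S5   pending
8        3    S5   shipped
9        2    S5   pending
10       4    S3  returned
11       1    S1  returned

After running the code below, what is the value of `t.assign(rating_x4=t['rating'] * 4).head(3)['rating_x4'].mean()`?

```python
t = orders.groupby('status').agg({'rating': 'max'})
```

group by status, max of rating:
          rating
status          
paid           4
pending        3
returned       4
shipped        4
add column rating_x4 = t['rating'] * 4:
          rating  rating_x4
status                     
paid           4         16
pending        3         12
returned       4         16
shipped        4         16
take first 3 rows:
          rating  rating_x4
status                     
paid           4         16
pending        3         12
returned       4         16

14.6666666667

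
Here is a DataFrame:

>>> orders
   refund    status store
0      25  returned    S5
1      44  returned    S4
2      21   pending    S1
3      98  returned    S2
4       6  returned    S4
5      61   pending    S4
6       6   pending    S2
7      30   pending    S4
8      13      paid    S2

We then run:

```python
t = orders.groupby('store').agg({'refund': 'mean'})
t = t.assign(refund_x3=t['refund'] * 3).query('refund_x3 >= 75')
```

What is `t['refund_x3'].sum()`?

group by store, mean of refund:
       refund
store        
S1      21.00
S2      39.00
S4      35.25
S5      25.00
add column refund_x3 = t['refund'] * 3:
       refund  refund_x3
store                   
S1      21.00      63.00
S2      39.00     117.00
S4      35.25     105.75
S5      25.00      75.00
filter rows where refund_x3 >= 75:
       refund  refund_x3
store                   
S2      39.00     117.00
S4      35.25     105.75
S5      25.00      75.00

297.75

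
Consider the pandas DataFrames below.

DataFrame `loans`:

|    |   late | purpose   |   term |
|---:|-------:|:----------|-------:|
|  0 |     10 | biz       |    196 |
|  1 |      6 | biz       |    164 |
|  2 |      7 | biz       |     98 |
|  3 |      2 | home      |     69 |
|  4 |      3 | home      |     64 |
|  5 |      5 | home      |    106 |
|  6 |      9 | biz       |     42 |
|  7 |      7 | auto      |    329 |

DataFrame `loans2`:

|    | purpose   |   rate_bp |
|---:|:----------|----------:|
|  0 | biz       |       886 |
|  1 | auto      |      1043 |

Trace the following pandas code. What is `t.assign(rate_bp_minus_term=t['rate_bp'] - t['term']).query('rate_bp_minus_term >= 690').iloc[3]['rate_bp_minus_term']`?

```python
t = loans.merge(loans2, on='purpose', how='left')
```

merge on 'purpose' (how='left') → 8 rows:
   late purpose  term  rate_bp
0    10     biz   196    886.0
1     6     biz   164    886.0
2     7     biz    98    886.0
3     2    home    69      NaN
4     3    home    64      NaN
5     5    home   106      NaN
6     9     biz    42    886.0
7     7    auto   329   1043.0
add column rate_bp_minus_term = t['rate_bp'] - t['term']:
   late purpose  term  rate_bp  rate_bp_minus_term
0    10     biz   196    886.0               690.0
1     6     biz   164    886.0               722.0
2     7     biz    98    886.0               788.0
3     2    home    69      NaN                 NaN
4     3    home    64      NaN                 NaN
5     5    home   106      NaN                 NaN
6     9     biz    42    886.0               844.0
7     7    auto   329   1043.0               714.0
filter rows where rate_bp_minus_term >= 690:
   late purpose  term  rate_bp  rate_bp_minus_term
0    10     biz   196    886.0               690.0
1     6     biz   164    886.0               722.0
2     7     biz    98    886.0               788.0
6     9     biz    42    886.0               844.0
7     7    auto   329   1043.0               714.0
Reading off the value at position 3, column 'rate_bp_minus_term', we get 844.0.

844.0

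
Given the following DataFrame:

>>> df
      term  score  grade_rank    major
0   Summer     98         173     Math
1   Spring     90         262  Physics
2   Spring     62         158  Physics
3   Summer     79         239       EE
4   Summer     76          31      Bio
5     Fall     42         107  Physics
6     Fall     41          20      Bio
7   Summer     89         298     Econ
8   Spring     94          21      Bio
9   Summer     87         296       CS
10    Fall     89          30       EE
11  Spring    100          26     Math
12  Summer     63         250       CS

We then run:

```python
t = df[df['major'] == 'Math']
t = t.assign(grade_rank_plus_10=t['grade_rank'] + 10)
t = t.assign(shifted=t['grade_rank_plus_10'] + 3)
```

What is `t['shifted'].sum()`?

filter rows where major == 'Math':
      term  score  grade_rank major
0   Summer     98         173  Math
11  Spring    100          26  Math
add column grade_rank_plus_10 = t['grade_rank'] + 10:
      term  score  grade_rank major  grade_rank_plus_10
0   Summer     98         173  Math                 183
11  Spring    100          26  Math                  36
add column shifted = t['grade_rank_plus_10'] + 3:
      term  score  grade_rank major  grade_rank_plus_10  shifted
0   Summer     98         173  Math                 183      186
11  Spring    100          26  Math                  36       39
Reading off the sum of column 'shifted', we get 225.

225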